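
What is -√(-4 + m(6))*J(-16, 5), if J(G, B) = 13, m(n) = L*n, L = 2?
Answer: -26*√2 ≈ -36.770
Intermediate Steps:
m(n) = 2*n
-√(-4 + m(6))*J(-16, 5) = -√(-4 + 2*6)*13 = -√(-4 + 12)*13 = -√8*13 = -2*√2*13 = -26*√2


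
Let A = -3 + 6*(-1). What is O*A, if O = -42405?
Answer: 381645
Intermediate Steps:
A = -9 (A = -3 - 6 = -9)
O*A = -42405*(-9) = 381645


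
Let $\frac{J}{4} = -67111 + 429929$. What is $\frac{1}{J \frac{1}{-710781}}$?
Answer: $- \frac{710781}{1451272} \approx -0.48976$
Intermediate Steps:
$J = 1451272$ ($J = 4 \left(-67111 + 429929\right) = 4 \cdot 362818 = 1451272$)
$\frac{1}{J \frac{1}{-710781}} = \frac{1}{1451272 \frac{1}{-710781}} = \frac{1}{1451272 \left(- \frac{1}{710781}\right)} = \frac{1}{- \frac{1451272}{710781}} = - \frac{710781}{1451272}$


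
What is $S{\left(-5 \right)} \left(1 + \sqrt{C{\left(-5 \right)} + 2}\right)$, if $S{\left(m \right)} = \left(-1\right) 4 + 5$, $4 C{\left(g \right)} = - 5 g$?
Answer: $1 + \frac{\sqrt{33}}{2} \approx 3.8723$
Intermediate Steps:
$C{\left(g \right)} = - \frac{5 g}{4}$ ($C{\left(g \right)} = \frac{\left(-5\right) g}{4} = - \frac{5 g}{4}$)
$S{\left(m \right)} = 1$ ($S{\left(m \right)} = -4 + 5 = 1$)
$S{\left(-5 \right)} \left(1 + \sqrt{C{\left(-5 \right)} + 2}\right) = 1 \left(1 + \sqrt{\left(- \frac{5}{4}\right) \left(-5\right) + 2}\right) = 1 \left(1 + \sqrt{\frac{25}{4} + 2}\right) = 1 \left(1 + \sqrt{\frac{33}{4}}\right) = 1 \left(1 + \frac{\sqrt{33}}{2}\right) = 1 + \frac{\sqrt{33}}{2}$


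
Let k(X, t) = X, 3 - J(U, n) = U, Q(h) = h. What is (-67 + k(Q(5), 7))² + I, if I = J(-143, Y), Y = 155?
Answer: 3990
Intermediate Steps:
J(U, n) = 3 - U
I = 146 (I = 3 - 1*(-143) = 3 + 143 = 146)
(-67 + k(Q(5), 7))² + I = (-67 + 5)² + 146 = (-62)² + 146 = 3844 + 146 = 3990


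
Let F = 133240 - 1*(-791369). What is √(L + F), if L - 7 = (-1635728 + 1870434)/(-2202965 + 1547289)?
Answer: √99375612745297490/327838 ≈ 961.57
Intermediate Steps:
L = 2177513/327838 (L = 7 + (-1635728 + 1870434)/(-2202965 + 1547289) = 7 + 234706/(-655676) = 7 + 234706*(-1/655676) = 7 - 117353/327838 = 2177513/327838 ≈ 6.6420)
F = 924609 (F = 133240 + 791369 = 924609)
√(L + F) = √(2177513/327838 + 924609) = √(303124142855/327838) = √99375612745297490/327838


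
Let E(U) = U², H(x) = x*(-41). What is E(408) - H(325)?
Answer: 179789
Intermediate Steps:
H(x) = -41*x
E(408) - H(325) = 408² - (-41)*325 = 166464 - 1*(-13325) = 166464 + 13325 = 179789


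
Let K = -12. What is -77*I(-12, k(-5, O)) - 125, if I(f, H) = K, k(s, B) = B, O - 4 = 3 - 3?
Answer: 799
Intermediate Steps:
O = 4 (O = 4 + (3 - 3) = 4 + 0 = 4)
I(f, H) = -12
-77*I(-12, k(-5, O)) - 125 = -77*(-12) - 125 = 924 - 125 = 799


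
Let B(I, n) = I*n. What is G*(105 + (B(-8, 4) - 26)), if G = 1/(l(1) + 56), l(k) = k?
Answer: 47/57 ≈ 0.82456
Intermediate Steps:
G = 1/57 (G = 1/(1 + 56) = 1/57 ≈ 0.017544)
G*(105 + (B(-8, 4) - 26)) = (105 + (-8*4 - 26))/57 = (105 + (-32 - 26))/57 = (105 - 58)/57 = (1/57)*47 = 47/57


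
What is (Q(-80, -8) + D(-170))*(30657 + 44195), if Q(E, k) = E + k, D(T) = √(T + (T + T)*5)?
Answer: -6586976 + 74852*I*√1870 ≈ -6.587e+6 + 3.2369e+6*I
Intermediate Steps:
D(T) = √11*√T (D(T) = √(T + (2*T)*5) = √(T + 10*T) = √(11*T) = √11*√T)
(Q(-80, -8) + D(-170))*(30657 + 44195) = ((-80 - 8) + √11*√(-170))*(30657 + 44195) = (-88 + √11*(I*√170))*74852 = (-88 + I*√1870)*74852 = -6586976 + 74852*I*√1870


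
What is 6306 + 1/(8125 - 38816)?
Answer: 193537445/30691 ≈ 6306.0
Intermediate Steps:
6306 + 1/(8125 - 38816) = 6306 + 1/(-30691) = 6306 - 1/30691 = 193537445/30691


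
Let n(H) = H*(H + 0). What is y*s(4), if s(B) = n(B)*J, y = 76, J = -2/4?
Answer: -608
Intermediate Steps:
J = -½ (J = -2*¼ = -½ ≈ -0.50000)
n(H) = H² (n(H) = H*H = H²)
s(B) = -B²/2 (s(B) = B²*(-½) = -B²/2)
y*s(4) = 76*(-½*4²) = 76*(-½*16) = 76*(-8) = -608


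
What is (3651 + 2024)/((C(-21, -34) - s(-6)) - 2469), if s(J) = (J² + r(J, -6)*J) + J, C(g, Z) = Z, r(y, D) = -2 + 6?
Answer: -5675/2509 ≈ -2.2619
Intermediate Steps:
r(y, D) = 4
s(J) = J² + 5*J (s(J) = (J² + 4*J) + J = J² + 5*J)
(3651 + 2024)/((C(-21, -34) - s(-6)) - 2469) = (3651 + 2024)/((-34 - (-6)*(5 - 6)) - 2469) = 5675/((-34 - (-6)*(-1)) - 2469) = 5675/((-34 - 1*6) - 2469) = 5675/((-34 - 6) - 2469) = 5675/(-40 - 2469) = 5675/(-2509) = 5675*(-1/2509) = -5675/2509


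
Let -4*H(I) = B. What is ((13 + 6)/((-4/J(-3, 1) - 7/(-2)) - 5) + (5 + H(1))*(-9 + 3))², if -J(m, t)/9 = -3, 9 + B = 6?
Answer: 67125249/31684 ≈ 2118.6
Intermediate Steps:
B = -3 (B = -9 + 6 = -3)
H(I) = ¾ (H(I) = -¼*(-3) = ¾)
J(m, t) = 27 (J(m, t) = -9*(-3) = 27)
((13 + 6)/((-4/J(-3, 1) - 7/(-2)) - 5) + (5 + H(1))*(-9 + 3))² = ((13 + 6)/((-4/27 - 7/(-2)) - 5) + (5 + ¾)*(-9 + 3))² = (19/((-4*1/27 - 7*(-½)) - 5) + (23/4)*(-6))² = (19/((-4/27 + 7/2) - 5) - 69/2)² = (19/(181/54 - 5) - 69/2)² = (19/(-89/54) - 69/2)² = (19*(-54/89) - 69/2)² = (-1026/89 - 69/2)² = (-8193/178)² = 67125249/31684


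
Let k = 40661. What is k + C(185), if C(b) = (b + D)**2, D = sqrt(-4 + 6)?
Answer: 74888 + 370*sqrt(2) ≈ 75411.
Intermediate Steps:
D = sqrt(2) ≈ 1.4142
C(b) = (b + sqrt(2))**2
k + C(185) = 40661 + (185 + sqrt(2))**2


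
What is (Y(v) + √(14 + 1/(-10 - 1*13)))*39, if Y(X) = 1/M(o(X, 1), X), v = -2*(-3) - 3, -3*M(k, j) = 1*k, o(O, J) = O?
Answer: -39 + 39*√7383/23 ≈ 106.70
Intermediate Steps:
M(k, j) = -k/3
v = 3 (v = 6 - 3 = 3)
Y(X) = -3/X (Y(X) = 1/(-X/3) = -3/X)
(Y(v) + √(14 + 1/(-10 - 1*13)))*39 = (-3/3 + √(14 + 1/(-10 - 1*13)))*39 = (-3*⅓ + √(14 + 1/(-10 - 13)))*39 = (-1 + √(14 + 1/(-23)))*39 = (-1 + √(14 - 1/23))*39 = (-1 + √(321/23))*39 = (-1 + √7383/23)*39 = -39 + 39*√7383/23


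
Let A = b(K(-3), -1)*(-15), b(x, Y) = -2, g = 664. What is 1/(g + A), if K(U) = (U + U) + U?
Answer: 1/694 ≈ 0.0014409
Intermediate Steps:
K(U) = 3*U (K(U) = 2*U + U = 3*U)
A = 30 (A = -2*(-15) = 30)
1/(g + A) = 1/(664 + 30) = 1/694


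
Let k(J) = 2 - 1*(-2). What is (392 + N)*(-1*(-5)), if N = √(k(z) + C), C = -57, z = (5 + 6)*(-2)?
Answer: 1960 + 5*I*√53 ≈ 1960.0 + 36.401*I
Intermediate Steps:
z = -22 (z = 11*(-2) = -22)
k(J) = 4 (k(J) = 2 + 2 = 4)
N = I*√53 (N = √(4 - 57) = √(-53) = I*√53 ≈ 7.2801*I)
(392 + N)*(-1*(-5)) = (392 + I*√53)*(-1*(-5)) = (392 + I*√53)*5 = 1960 + 5*I*√53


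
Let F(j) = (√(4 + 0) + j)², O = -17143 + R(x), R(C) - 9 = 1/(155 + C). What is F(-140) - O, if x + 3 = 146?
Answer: 10781043/298 ≈ 36178.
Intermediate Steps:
x = 143 (x = -3 + 146 = 143)
R(C) = 9 + 1/(155 + C)
O = -5105931/298 (O = -17143 + (1396 + 9*143)/(155 + 143) = -17143 + (1396 + 1287)/298 = -17143 + (1/298)*2683 = -17143 + 2683/298 = -5105931/298 ≈ -17134.)
F(j) = (2 + j)² (F(j) = (√4 + j)² = (2 + j)²)
F(-140) - O = (2 - 140)² - 1*(-5105931/298) = (-138)² + 5105931/298 = 19044 + 5105931/298 = 10781043/298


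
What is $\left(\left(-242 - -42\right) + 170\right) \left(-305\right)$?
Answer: $9150$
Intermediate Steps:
$\left(\left(-242 - -42\right) + 170\right) \left(-305\right) = \left(\left(-242 + 42\right) + 170\right) \left(-305\right) = \left(-200 + 170\right) \left(-305\right) = \left(-30\right) \left(-305\right) = 9150$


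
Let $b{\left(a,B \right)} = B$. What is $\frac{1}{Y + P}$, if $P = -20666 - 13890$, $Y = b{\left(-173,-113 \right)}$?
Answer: $- \frac{1}{34669} \approx -2.8844 \cdot 10^{-5}$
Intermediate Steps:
$Y = -113$
$P = -34556$
$\frac{1}{Y + P} = \frac{1}{-113 - 34556} = \frac{1}{-34669} = - \frac{1}{34669}$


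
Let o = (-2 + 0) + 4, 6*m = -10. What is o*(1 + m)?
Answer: -4/3 ≈ -1.3333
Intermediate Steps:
m = -5/3 (m = (1/6)*(-10) = -5/3 ≈ -1.6667)
o = 2 (o = -2 + 4 = 2)
o*(1 + m) = 2*(1 - 5/3) = 2*(-2/3) = -4/3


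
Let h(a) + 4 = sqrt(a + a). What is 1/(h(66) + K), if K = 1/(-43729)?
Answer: 7648945493/221817801323 + 3824450882*sqrt(33)/221817801323 ≈ 0.13353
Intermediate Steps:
K = -1/43729 ≈ -2.2868e-5
h(a) = -4 + sqrt(2)*sqrt(a) (h(a) = -4 + sqrt(a + a) = -4 + sqrt(2*a) = -4 + sqrt(2)*sqrt(a))
1/(h(66) + K) = 1/((-4 + sqrt(2)*sqrt(66)) - 1/43729) = 1/((-4 + 2*sqrt(33)) - 1/43729) = 1/(-174917/43729 + 2*sqrt(33))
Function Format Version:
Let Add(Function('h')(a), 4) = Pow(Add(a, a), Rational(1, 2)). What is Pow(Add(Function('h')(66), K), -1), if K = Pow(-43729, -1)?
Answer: Add(Rational(7648945493, 221817801323), Mul(Rational(3824450882, 221817801323), Pow(33, Rational(1, 2)))) ≈ 0.13353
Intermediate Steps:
K = Rational(-1, 43729) ≈ -2.2868e-5
Function('h')(a) = Add(-4, Mul(Pow(2, Rational(1, 2)), Pow(a, Rational(1, 2)))) (Function('h')(a) = Add(-4, Pow(Add(a, a), Rational(1, 2))) = Add(-4, Pow(Mul(2, a), Rational(1, 2))) = Add(-4, Mul(Pow(2, Rational(1, 2)), Pow(a, Rational(1, 2)))))
Pow(Add(Function('h')(66), K), -1) = Pow(Add(Add(-4, Mul(Pow(2, Rational(1, 2)), Pow(66, Rational(1, 2)))), Rational(-1, 43729)), -1) = Pow(Add(Add(-4, Mul(2, Pow(33, Rational(1, 2)))), Rational(-1, 43729)), -1) = Pow(Add(Rational(-174917, 43729), Mul(2, Pow(33, Rational(1, 2)))), -1)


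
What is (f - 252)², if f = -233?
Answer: 235225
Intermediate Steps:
(f - 252)² = (-233 - 252)² = (-485)² = 235225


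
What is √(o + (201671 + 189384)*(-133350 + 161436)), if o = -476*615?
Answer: √10982877990 ≈ 1.0480e+5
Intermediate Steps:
o = -292740
√(o + (201671 + 189384)*(-133350 + 161436)) = √(-292740 + (201671 + 189384)*(-133350 + 161436)) = √(-292740 + 391055*28086) = √(-292740 + 10983170730) = √10982877990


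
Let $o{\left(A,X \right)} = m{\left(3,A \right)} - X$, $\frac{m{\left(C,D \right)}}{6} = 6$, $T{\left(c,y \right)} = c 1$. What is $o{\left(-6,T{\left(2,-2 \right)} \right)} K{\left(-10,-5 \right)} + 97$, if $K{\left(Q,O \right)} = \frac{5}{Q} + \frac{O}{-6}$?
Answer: $\frac{325}{3} \approx 108.33$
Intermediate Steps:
$T{\left(c,y \right)} = c$
$m{\left(C,D \right)} = 36$ ($m{\left(C,D \right)} = 6 \cdot 6 = 36$)
$K{\left(Q,O \right)} = \frac{5}{Q} - \frac{O}{6}$ ($K{\left(Q,O \right)} = \frac{5}{Q} + O \left(- \frac{1}{6}\right) = \frac{5}{Q} - \frac{O}{6}$)
$o{\left(A,X \right)} = 36 - X$
$o{\left(-6,T{\left(2,-2 \right)} \right)} K{\left(-10,-5 \right)} + 97 = \left(36 - 2\right) \left(\frac{5}{-10} - - \frac{5}{6}\right) + 97 = \left(36 - 2\right) \left(5 \left(- \frac{1}{10}\right) + \frac{5}{6}\right) + 97 = 34 \left(- \frac{1}{2} + \frac{5}{6}\right) + 97 = 34 \cdot \frac{1}{3} + 97 = \frac{34}{3} + 97 = \frac{325}{3}$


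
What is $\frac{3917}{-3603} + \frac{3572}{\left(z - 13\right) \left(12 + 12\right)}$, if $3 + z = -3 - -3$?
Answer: $- \frac{399279}{38432} \approx -10.389$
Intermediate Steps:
$z = -3$ ($z = -3 - 0 = -3 + \left(-3 + 3\right) = -3 + 0 = -3$)
$\frac{3917}{-3603} + \frac{3572}{\left(z - 13\right) \left(12 + 12\right)} = \frac{3917}{-3603} + \frac{3572}{\left(-3 - 13\right) \left(12 + 12\right)} = 3917 \left(- \frac{1}{3603}\right) + \frac{3572}{\left(-16\right) 24} = - \frac{3917}{3603} + \frac{3572}{-384} = - \frac{3917}{3603} + 3572 \left(- \frac{1}{384}\right) = - \frac{3917}{3603} - \frac{893}{96} = - \frac{399279}{38432}$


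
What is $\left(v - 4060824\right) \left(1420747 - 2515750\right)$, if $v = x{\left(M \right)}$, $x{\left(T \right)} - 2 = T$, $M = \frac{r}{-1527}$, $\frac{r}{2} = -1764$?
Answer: $\frac{2263324358961666}{509} \approx 4.4466 \cdot 10^{12}$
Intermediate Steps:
$r = -3528$ ($r = 2 \left(-1764\right) = -3528$)
$M = \frac{1176}{509}$ ($M = - \frac{3528}{-1527} = \left(-3528\right) \left(- \frac{1}{1527}\right) = \frac{1176}{509} \approx 2.3104$)
$x{\left(T \right)} = 2 + T$
$v = \frac{2194}{509}$ ($v = 2 + \frac{1176}{509} = \frac{2194}{509} \approx 4.3104$)
$\left(v - 4060824\right) \left(1420747 - 2515750\right) = \left(\frac{2194}{509} - 4060824\right) \left(1420747 - 2515750\right) = \left(- \frac{2066957222}{509}\right) \left(-1095003\right) = \frac{2263324358961666}{509}$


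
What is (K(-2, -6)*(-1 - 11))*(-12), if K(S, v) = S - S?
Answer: 0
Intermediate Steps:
K(S, v) = 0
(K(-2, -6)*(-1 - 11))*(-12) = (0*(-1 - 11))*(-12) = (0*(-12))*(-12) = 0*(-12) = 0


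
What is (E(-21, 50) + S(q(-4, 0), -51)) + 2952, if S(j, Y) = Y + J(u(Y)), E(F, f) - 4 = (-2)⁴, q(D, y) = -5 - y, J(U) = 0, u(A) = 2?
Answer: 2921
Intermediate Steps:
E(F, f) = 20 (E(F, f) = 4 + (-2)⁴ = 4 + 16 = 20)
S(j, Y) = Y (S(j, Y) = Y + 0 = Y)
(E(-21, 50) + S(q(-4, 0), -51)) + 2952 = (20 - 51) + 2952 = -31 + 2952 = 2921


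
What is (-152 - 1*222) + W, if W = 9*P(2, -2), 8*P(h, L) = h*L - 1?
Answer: -3037/8 ≈ -379.63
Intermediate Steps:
P(h, L) = -⅛ + L*h/8 (P(h, L) = (h*L - 1)/8 = (L*h - 1)/8 = (-1 + L*h)/8 = -⅛ + L*h/8)
W = -45/8 (W = 9*(-⅛ + (⅛)*(-2)*2) = 9*(-⅛ - ½) = 9*(-5/8) = -45/8 ≈ -5.6250)
(-152 - 1*222) + W = (-152 - 1*222) - 45/8 = (-152 - 222) - 45/8 = -374 - 45/8 = -3037/8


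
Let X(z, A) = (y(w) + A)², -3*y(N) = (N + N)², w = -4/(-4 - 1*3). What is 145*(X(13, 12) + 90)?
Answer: 701047450/21609 ≈ 32442.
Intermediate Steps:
w = 4/7 (w = -4/(-4 - 3) = -4/(-7) = -⅐*(-4) = 4/7 ≈ 0.57143)
y(N) = -4*N²/3 (y(N) = -(N + N)²/3 = -4*N²/3)
X(z, A) = (-64/147 + A)² (X(z, A) = (-4*(4/7)²/3 + A)² = (-4/3*16/49 + A)² = (-64/147 + A)²)
145*(X(13, 12) + 90) = 145*((-64 + 147*12)²/21609 + 90) = 145*((-64 + 1764)²/21609 + 90) = 145*((1/21609)*1700² + 90) = 145*((1/21609)*2890000 + 90) = 145*(2890000/21609 + 90) = 145*(4834810/21609) = 701047450/21609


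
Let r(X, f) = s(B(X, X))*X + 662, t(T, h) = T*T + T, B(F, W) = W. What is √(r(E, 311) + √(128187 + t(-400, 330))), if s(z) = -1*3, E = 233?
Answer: √(-37 + √287787) ≈ 22.349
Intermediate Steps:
t(T, h) = T + T² (t(T, h) = T² + T = T + T²)
s(z) = -3
r(X, f) = 662 - 3*X (r(X, f) = -3*X + 662 = 662 - 3*X)
√(r(E, 311) + √(128187 + t(-400, 330))) = √((662 - 3*233) + √(128187 - 400*(1 - 400))) = √((662 - 699) + √(128187 - 400*(-399))) = √(-37 + √(128187 + 159600)) = √(-37 + √287787)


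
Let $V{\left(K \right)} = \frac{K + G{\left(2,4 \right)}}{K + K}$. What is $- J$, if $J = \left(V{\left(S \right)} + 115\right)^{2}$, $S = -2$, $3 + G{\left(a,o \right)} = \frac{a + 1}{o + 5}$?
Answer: $- \frac{485809}{36} \approx -13495.0$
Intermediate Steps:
$G{\left(a,o \right)} = -3 + \frac{1 + a}{5 + o}$ ($G{\left(a,o \right)} = -3 + \frac{a + 1}{o + 5} = -3 + \frac{1 + a}{5 + o}$)
$V{\left(K \right)} = \frac{- \frac{8}{3} + K}{2 K}$ ($V{\left(K \right)} = \frac{K + \frac{-14 + 2 - 12}{5 + 4}}{K + K} = \frac{K + \frac{-14 + 2 - 12}{9}}{2 K} = \left(K + \frac{1}{9} \left(-24\right)\right) \frac{1}{2 K} = \left(K - \frac{8}{3}\right) \frac{1}{2 K} = \left(- \frac{8}{3} + K\right) \frac{1}{2 K} = \frac{- \frac{8}{3} + K}{2 K}$)
$J = \frac{485809}{36}$ ($J = \left(\frac{-8 + 3 \left(-2\right)}{6 \left(-2\right)} + 115\right)^{2} = \left(\frac{1}{6} \left(- \frac{1}{2}\right) \left(-8 - 6\right) + 115\right)^{2} = \left(\frac{1}{6} \left(- \frac{1}{2}\right) \left(-14\right) + 115\right)^{2} = \left(\frac{7}{6} + 115\right)^{2} = \left(\frac{697}{6}\right)^{2} = \frac{485809}{36} \approx 13495.0$)
$- J = \left(-1\right) \frac{485809}{36} = - \frac{485809}{36}$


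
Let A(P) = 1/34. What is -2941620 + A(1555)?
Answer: -100015079/34 ≈ -2.9416e+6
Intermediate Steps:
A(P) = 1/34
-2941620 + A(1555) = -2941620 + 1/34 = -100015079/34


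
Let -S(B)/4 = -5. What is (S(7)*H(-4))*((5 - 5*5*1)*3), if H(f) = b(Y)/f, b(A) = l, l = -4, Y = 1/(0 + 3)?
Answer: -1200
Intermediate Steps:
S(B) = 20 (S(B) = -4*(-5) = 20)
Y = ⅓ (Y = 1/3 = ⅓ ≈ 0.33333)
b(A) = -4
H(f) = -4/f
(S(7)*H(-4))*((5 - 5*5*1)*3) = (20*(-4/(-4)))*((5 - 5*5*1)*3) = (20*(-4*(-¼)))*((5 - 25*1)*3) = (20*1)*((5 - 25)*3) = 20*(-20*3) = 20*(-60) = -1200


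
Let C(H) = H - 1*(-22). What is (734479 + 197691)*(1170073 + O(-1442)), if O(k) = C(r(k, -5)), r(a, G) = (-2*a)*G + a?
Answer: 1075941375610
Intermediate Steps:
r(a, G) = a - 2*G*a (r(a, G) = -2*G*a + a = a - 2*G*a)
C(H) = 22 + H (C(H) = H + 22 = 22 + H)
O(k) = 22 + 11*k (O(k) = 22 + k*(1 - 2*(-5)) = 22 + k*(1 + 10) = 22 + k*11 = 22 + 11*k)
(734479 + 197691)*(1170073 + O(-1442)) = (734479 + 197691)*(1170073 + (22 + 11*(-1442))) = 932170*(1170073 + (22 - 15862)) = 932170*(1170073 - 15840) = 932170*1154233 = 1075941375610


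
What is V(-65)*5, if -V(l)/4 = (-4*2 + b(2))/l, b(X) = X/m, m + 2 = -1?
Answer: -8/3 ≈ -2.6667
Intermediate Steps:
m = -3 (m = -2 - 1 = -3)
b(X) = -X/3 (b(X) = X/(-3) = X*(-⅓) = -X/3)
V(l) = 104/(3*l) (V(l) = -4*(-4*2 - ⅓*2)/l = -4*(-8 - ⅔)/l = -(-104)/(3*l) = 104/(3*l))
V(-65)*5 = ((104/3)/(-65))*5 = ((104/3)*(-1/65))*5 = -8/15*5 = -8/3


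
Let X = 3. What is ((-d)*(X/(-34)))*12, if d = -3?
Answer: -54/17 ≈ -3.1765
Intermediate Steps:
((-d)*(X/(-34)))*12 = ((-1*(-3))*(3/(-34)))*12 = (3*(3*(-1/34)))*12 = (3*(-3/34))*12 = -9/34*12 = -54/17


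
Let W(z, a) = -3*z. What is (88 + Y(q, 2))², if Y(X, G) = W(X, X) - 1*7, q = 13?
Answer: 1764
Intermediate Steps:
Y(X, G) = -7 - 3*X (Y(X, G) = -3*X - 1*7 = -3*X - 7 = -7 - 3*X)
(88 + Y(q, 2))² = (88 + (-7 - 3*13))² = (88 + (-7 - 39))² = (88 - 46)² = 42² = 1764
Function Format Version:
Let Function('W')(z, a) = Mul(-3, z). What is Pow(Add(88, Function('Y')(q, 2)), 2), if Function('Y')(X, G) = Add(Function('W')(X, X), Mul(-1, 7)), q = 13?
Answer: 1764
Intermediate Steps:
Function('Y')(X, G) = Add(-7, Mul(-3, X)) (Function('Y')(X, G) = Add(Mul(-3, X), Mul(-1, 7)) = Add(Mul(-3, X), -7) = Add(-7, Mul(-3, X)))
Pow(Add(88, Function('Y')(q, 2)), 2) = Pow(Add(88, Add(-7, Mul(-3, 13))), 2) = Pow(Add(88, Add(-7, -39)), 2) = Pow(Add(88, -46), 2) = Pow(42, 2) = 1764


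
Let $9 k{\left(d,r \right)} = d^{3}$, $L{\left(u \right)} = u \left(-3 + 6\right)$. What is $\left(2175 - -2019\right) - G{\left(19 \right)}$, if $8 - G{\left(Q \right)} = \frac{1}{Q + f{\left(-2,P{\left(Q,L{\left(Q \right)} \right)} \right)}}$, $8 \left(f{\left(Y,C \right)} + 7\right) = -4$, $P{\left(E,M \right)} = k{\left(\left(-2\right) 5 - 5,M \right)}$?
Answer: $\frac{96280}{23} \approx 4186.1$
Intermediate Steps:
$L{\left(u \right)} = 3 u$ ($L{\left(u \right)} = u 3 = 3 u$)
$k{\left(d,r \right)} = \frac{d^{3}}{9}$
$P{\left(E,M \right)} = -375$ ($P{\left(E,M \right)} = \frac{\left(\left(-2\right) 5 - 5\right)^{3}}{9} = \frac{\left(-10 - 5\right)^{3}}{9} = \frac{\left(-15\right)^{3}}{9} = \frac{1}{9} \left(-3375\right) = -375$)
$f{\left(Y,C \right)} = - \frac{15}{2}$ ($f{\left(Y,C \right)} = -7 + \frac{1}{8} \left(-4\right) = -7 - \frac{1}{2} = - \frac{15}{2}$)
$G{\left(Q \right)} = 8 - \frac{1}{- \frac{15}{2} + Q}$ ($G{\left(Q \right)} = 8 - \frac{1}{Q - \frac{15}{2}} = 8 - \frac{1}{- \frac{15}{2} + Q}$)
$\left(2175 - -2019\right) - G{\left(19 \right)} = \left(2175 - -2019\right) - \frac{2 \left(-61 + 8 \cdot 19\right)}{-15 + 2 \cdot 19} = \left(2175 + 2019\right) - \frac{2 \left(-61 + 152\right)}{-15 + 38} = 4194 - 2 \cdot \frac{1}{23} \cdot 91 = 4194 - \frac{182}{23} = \frac{96280}{23}$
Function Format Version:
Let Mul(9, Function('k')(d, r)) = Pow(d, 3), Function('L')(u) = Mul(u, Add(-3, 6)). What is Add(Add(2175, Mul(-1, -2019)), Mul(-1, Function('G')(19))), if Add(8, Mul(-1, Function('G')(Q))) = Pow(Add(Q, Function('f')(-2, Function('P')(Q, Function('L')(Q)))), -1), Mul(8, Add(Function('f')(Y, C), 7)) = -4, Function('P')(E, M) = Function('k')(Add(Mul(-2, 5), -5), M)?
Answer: Rational(96280, 23) ≈ 4186.1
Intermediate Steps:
Function('L')(u) = Mul(3, u) (Function('L')(u) = Mul(u, 3) = Mul(3, u))
Function('k')(d, r) = Mul(Rational(1, 9), Pow(d, 3))
Function('P')(E, M) = -375 (Function('P')(E, M) = Mul(Rational(1, 9), Pow(Add(Mul(-2, 5), -5), 3)) = Mul(Rational(1, 9), Pow(Add(-10, -5), 3)) = Mul(Rational(1, 9), Pow(-15, 3)) = Mul(Rational(1, 9), -3375) = -375)
Function('f')(Y, C) = Rational(-15, 2) (Function('f')(Y, C) = Add(-7, Mul(Rational(1, 8), -4)) = Add(-7, Rational(-1, 2)) = Rational(-15, 2))
Function('G')(Q) = Add(8, Mul(-1, Pow(Add(Rational(-15, 2), Q), -1))) (Function('G')(Q) = Add(8, Mul(-1, Pow(Add(Q, Rational(-15, 2)), -1))) = Add(8, Mul(-1, Pow(Add(Rational(-15, 2), Q), -1))))
Add(Add(2175, Mul(-1, -2019)), Mul(-1, Function('G')(19))) = Add(Add(2175, Mul(-1, -2019)), Mul(-1, Mul(2, Pow(Add(-15, Mul(2, 19)), -1), Add(-61, Mul(8, 19))))) = Add(Add(2175, 2019), Mul(-1, Mul(2, Pow(Add(-15, 38), -1), Add(-61, 152)))) = Add(4194, Mul(-1, Mul(2, Pow(23, -1), 91))) = Add(4194, Mul(-1, Mul(2, Rational(1, 23), 91))) = Add(4194, Mul(-1, Rational(182, 23))) = Add(4194, Rational(-182, 23)) = Rational(96280, 23)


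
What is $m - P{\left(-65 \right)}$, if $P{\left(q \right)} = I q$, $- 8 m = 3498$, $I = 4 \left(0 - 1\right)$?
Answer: $- \frac{2789}{4} \approx -697.25$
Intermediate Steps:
$I = -4$ ($I = 4 \left(-1\right) = -4$)
$m = - \frac{1749}{4}$ ($m = \left(- \frac{1}{8}\right) 3498 = - \frac{1749}{4} \approx -437.25$)
$P{\left(q \right)} = - 4 q$
$m - P{\left(-65 \right)} = - \frac{1749}{4} - \left(-4\right) \left(-65\right) = - \frac{1749}{4} - 260 = - \frac{2789}{4}$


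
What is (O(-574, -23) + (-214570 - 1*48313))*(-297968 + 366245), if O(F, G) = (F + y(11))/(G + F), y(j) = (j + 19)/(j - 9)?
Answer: -3571810933328/199 ≈ -1.7949e+10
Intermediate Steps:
y(j) = (19 + j)/(-9 + j)
O(F, G) = (15 + F)/(F + G) (O(F, G) = (F + (19 + 11)/(-9 + 11))/(G + F) = (F + 30/2)/(F + G) = (F + (½)*30)/(F + G) = (F + 15)/(F + G) = (15 + F)/(F + G))
(O(-574, -23) + (-214570 - 1*48313))*(-297968 + 366245) = ((15 - 574)/(-574 - 23) + (-214570 - 1*48313))*(-297968 + 366245) = (-559/(-597) + (-214570 - 48313))*68277 = (-1/597*(-559) - 262883)*68277 = (559/597 - 262883)*68277 = -156940592/597*68277 = -3571810933328/199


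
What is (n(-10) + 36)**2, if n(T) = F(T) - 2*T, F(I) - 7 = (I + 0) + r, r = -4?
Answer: 2401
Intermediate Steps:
F(I) = 3 + I (F(I) = 7 + ((I + 0) - 4) = 7 + (I - 4) = 7 + (-4 + I) = 3 + I)
n(T) = 3 - T (n(T) = (3 + T) - 2*T = 3 - T)
(n(-10) + 36)**2 = ((3 - 1*(-10)) + 36)**2 = ((3 + 10) + 36)**2 = (13 + 36)**2 = 49**2 = 2401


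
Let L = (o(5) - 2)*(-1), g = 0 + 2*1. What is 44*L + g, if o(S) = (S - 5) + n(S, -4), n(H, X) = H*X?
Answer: 970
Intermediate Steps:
g = 2 (g = 0 + 2 = 2)
o(S) = -5 - 3*S (o(S) = (S - 5) + S*(-4) = (-5 + S) - 4*S = -5 - 3*S)
L = 22 (L = ((-5 - 3*5) - 2)*(-1) = ((-5 - 15) - 2)*(-1) = (-20 - 2)*(-1) = -22*(-1) = 22)
44*L + g = 44*22 + 2 = 968 + 2 = 970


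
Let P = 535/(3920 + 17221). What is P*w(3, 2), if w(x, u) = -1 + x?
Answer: 1070/21141 ≈ 0.050613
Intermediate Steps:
P = 535/21141 ≈ 0.025306
P*w(3, 2) = 535*(-1 + 3)/21141 = (535/21141)*2 = 1070/21141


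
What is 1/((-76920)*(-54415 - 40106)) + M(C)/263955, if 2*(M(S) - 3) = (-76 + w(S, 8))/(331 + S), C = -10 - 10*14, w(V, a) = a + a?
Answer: 248656177001/23157133115853240 ≈ 1.0738e-5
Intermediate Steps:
w(V, a) = 2*a
C = -150 (C = -10 - 140 = -150)
M(S) = 3 - 30/(331 + S) (M(S) = 3 + ((-76 + 2*8)/(331 + S))/2 = 3 + ((-76 + 16)/(331 + S))/2 = 3 + (-60/(331 + S))/2 = 3 - 30/(331 + S))
1/((-76920)*(-54415 - 40106)) + M(C)/263955 = 1/((-76920)*(-54415 - 40106)) + (3*(321 - 150)/(331 - 150))/263955 = -1/76920/(-94521) + (3*171/181)*(1/263955) = -1/76920*(-1/94521) + (3*(1/181)*171)*(1/263955) = 1/7270555320 + (513/181)*(1/263955) = 1/7270555320 + 171/15925285 = 248656177001/23157133115853240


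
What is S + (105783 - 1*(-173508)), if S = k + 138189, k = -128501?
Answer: 288979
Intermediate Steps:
S = 9688 (S = -128501 + 138189 = 9688)
S + (105783 - 1*(-173508)) = 9688 + (105783 - 1*(-173508)) = 9688 + (105783 + 173508) = 9688 + 279291 = 288979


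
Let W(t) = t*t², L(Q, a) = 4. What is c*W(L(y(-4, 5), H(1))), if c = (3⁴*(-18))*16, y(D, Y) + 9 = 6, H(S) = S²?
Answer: -1492992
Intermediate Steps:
y(D, Y) = -3 (y(D, Y) = -9 + 6 = -3)
W(t) = t³
c = -23328 (c = (81*(-18))*16 = -1458*16 = -23328)
c*W(L(y(-4, 5), H(1))) = -23328*4³ = -23328*64 = -1492992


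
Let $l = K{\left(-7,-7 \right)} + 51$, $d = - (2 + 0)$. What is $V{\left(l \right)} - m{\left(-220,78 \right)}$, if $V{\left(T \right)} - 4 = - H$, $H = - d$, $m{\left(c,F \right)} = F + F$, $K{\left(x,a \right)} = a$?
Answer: $-154$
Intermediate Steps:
$m{\left(c,F \right)} = 2 F$
$d = -2$ ($d = \left(-1\right) 2 = -2$)
$l = 44$ ($l = -7 + 51 = 44$)
$H = 2$ ($H = \left(-1\right) \left(-2\right) = 2$)
$V{\left(T \right)} = 2$ ($V{\left(T \right)} = 4 - 2 = 2$)
$V{\left(l \right)} - m{\left(-220,78 \right)} = 2 - 2 \cdot 78 = 2 - 156 = -154$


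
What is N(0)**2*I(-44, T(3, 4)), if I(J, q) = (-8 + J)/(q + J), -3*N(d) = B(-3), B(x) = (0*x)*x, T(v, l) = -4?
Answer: 0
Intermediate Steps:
B(x) = 0 (B(x) = 0*x = 0)
N(d) = 0 (N(d) = -1/3*0 = 0)
I(J, q) = (-8 + J)/(J + q)
N(0)**2*I(-44, T(3, 4)) = 0**2*((-8 - 44)/(-44 - 4)) = 0*(-52/(-48)) = 0*(-1/48*(-52)) = 0*(13/12) = 0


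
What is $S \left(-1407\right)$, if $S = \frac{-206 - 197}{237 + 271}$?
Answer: $\frac{567021}{508} \approx 1116.2$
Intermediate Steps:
$S = - \frac{403}{508} \approx -0.79331$
$S \left(-1407\right) = \left(- \frac{403}{508}\right) \left(-1407\right) = \frac{567021}{508}$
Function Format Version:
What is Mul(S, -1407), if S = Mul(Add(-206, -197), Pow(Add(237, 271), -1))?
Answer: Rational(567021, 508) ≈ 1116.2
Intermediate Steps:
S = Rational(-403, 508) (S = Mul(-403, Pow(508, -1)) = Mul(-403, Rational(1, 508)) = Rational(-403, 508) ≈ -0.79331)
Mul(S, -1407) = Mul(Rational(-403, 508), -1407) = Rational(567021, 508)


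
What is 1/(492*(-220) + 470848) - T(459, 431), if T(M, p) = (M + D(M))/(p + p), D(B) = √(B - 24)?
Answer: -83218105/156284048 - √435/862 ≈ -0.55668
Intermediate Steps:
D(B) = √(-24 + B)
T(M, p) = (M + √(-24 + M))/(2*p) (T(M, p) = (M + √(-24 + M))/(p + p) = (M + √(-24 + M))/((2*p)) = (M + √(-24 + M))*(1/(2*p)) = (M + √(-24 + M))/(2*p))
1/(492*(-220) + 470848) - T(459, 431) = 1/(492*(-220) + 470848) - (459 + √(-24 + 459))/(2*431) = 1/(-108240 + 470848) - (459 + √435)/(2*431) = 1/362608 - (459/862 + √435/862) = 1/362608 + (-459/862 - √435/862) = -83218105/156284048 - √435/862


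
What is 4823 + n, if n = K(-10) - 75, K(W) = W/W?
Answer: 4749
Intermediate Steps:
K(W) = 1
n = -74 (n = 1 - 75 = -74)
4823 + n = 4823 - 74 = 4749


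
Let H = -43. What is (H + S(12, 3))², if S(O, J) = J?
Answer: 1600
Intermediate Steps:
(H + S(12, 3))² = (-43 + 3)² = (-40)² = 1600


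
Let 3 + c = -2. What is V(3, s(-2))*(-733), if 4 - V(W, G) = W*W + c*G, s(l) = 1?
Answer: 0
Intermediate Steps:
c = -5 (c = -3 - 2 = -5)
V(W, G) = 4 - W² + 5*G (V(W, G) = 4 - (W*W - 5*G) = 4 - (W² - 5*G) = 4 + (-W² + 5*G) = 4 - W² + 5*G)
V(3, s(-2))*(-733) = (4 - 1*3² + 5*1)*(-733) = (4 - 1*9 + 5)*(-733) = (4 - 9 + 5)*(-733) = 0*(-733) = 0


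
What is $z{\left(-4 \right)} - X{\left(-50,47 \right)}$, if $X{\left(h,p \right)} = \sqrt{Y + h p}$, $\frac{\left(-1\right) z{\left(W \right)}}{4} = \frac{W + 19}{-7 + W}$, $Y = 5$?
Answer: $\frac{60}{11} - i \sqrt{2345} \approx 5.4545 - 48.425 i$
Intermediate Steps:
$z{\left(W \right)} = - \frac{4 \left(19 + W\right)}{-7 + W}$ ($z{\left(W \right)} = - 4 \frac{W + 19}{-7 + W} = - 4 \frac{19 + W}{-7 + W} = - \frac{4 \left(19 + W\right)}{-7 + W}$)
$X{\left(h,p \right)} = \sqrt{5 + h p}$
$z{\left(-4 \right)} - X{\left(-50,47 \right)} = \frac{4 \left(-19 - -4\right)}{-7 - 4} - \sqrt{5 - 2350} = \frac{4 \left(-19 + 4\right)}{-11} - \sqrt{5 - 2350} = 4 \left(- \frac{1}{11}\right) \left(-15\right) - \sqrt{-2345} = \frac{60}{11} - i \sqrt{2345}$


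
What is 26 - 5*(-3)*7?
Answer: 131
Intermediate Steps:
26 - 5*(-3)*7 = 26 + 15*7 = 26 + 105 = 131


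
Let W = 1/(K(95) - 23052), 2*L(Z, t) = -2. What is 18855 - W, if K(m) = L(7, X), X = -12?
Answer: 434664316/23053 ≈ 18855.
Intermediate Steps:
L(Z, t) = -1 (L(Z, t) = (½)*(-2) = -1)
K(m) = -1
W = -1/23053 (W = 1/(-1 - 23052) = 1/(-23053) = -1/23053 ≈ -4.3378e-5)
18855 - W = 18855 - 1*(-1/23053) = 18855 + 1/23053 = 434664316/23053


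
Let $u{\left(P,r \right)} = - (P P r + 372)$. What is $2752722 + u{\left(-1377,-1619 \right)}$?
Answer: $3072585201$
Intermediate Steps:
$u{\left(P,r \right)} = -372 - r P^{2}$ ($u{\left(P,r \right)} = - (P^{2} r + 372) = - (r P^{2} + 372) = - (372 + r P^{2}) = -372 - r P^{2}$)
$2752722 + u{\left(-1377,-1619 \right)} = 2752722 - \left(372 - 1619 \left(-1377\right)^{2}\right) = 2752722 - \left(372 - 3069832851\right) = 2752722 + \left(-372 + 3069832851\right) = 2752722 + 3069832479 = 3072585201$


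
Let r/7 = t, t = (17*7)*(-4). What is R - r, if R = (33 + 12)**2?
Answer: 5357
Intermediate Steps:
t = -476 (t = 119*(-4) = -476)
r = -3332 (r = 7*(-476) = -3332)
R = 2025 (R = 45**2 = 2025)
R - r = 2025 - 1*(-3332) = 2025 + 3332 = 5357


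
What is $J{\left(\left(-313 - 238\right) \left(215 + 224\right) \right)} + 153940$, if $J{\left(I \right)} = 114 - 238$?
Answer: $153816$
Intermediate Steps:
$J{\left(I \right)} = -124$
$J{\left(\left(-313 - 238\right) \left(215 + 224\right) \right)} + 153940 = -124 + 153940 = 153816$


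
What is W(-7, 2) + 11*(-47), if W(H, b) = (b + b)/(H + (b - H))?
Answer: -515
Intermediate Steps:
W(H, b) = 2 (W(H, b) = (2*b)/b = 2)
W(-7, 2) + 11*(-47) = 2 + 11*(-47) = 2 - 517 = -515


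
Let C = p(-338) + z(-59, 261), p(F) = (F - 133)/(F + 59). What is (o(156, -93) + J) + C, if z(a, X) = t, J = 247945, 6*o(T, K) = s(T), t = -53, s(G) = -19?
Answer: 46107637/186 ≈ 2.4789e+5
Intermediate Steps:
o(T, K) = -19/6 (o(T, K) = (1/6)*(-19) = -19/6)
z(a, X) = -53
p(F) = (-133 + F)/(59 + F)
C = -4772/93 (C = (-133 - 338)/(59 - 338) - 53 = -471/(-279) - 53 = -1/279*(-471) - 53 = 157/93 - 53 = -4772/93 ≈ -51.312)
(o(156, -93) + J) + C = (-19/6 + 247945) - 4772/93 = 1487651/6 - 4772/93 = 46107637/186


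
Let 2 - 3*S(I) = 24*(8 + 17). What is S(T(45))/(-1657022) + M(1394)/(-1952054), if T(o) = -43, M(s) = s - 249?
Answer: -2262271139/4851894634782 ≈ -0.00046627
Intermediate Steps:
M(s) = -249 + s
S(I) = -598/3 (S(I) = 2/3 - 8*(8 + 17) = 2/3 - 8*25 = 2/3 - 1/3*600 = 2/3 - 200 = -598/3)
S(T(45))/(-1657022) + M(1394)/(-1952054) = -598/3/(-1657022) + (-249 + 1394)/(-1952054) = -598/3*(-1/1657022) + 1145*(-1/1952054) = 299/2485533 - 1145/1952054 = -2262271139/4851894634782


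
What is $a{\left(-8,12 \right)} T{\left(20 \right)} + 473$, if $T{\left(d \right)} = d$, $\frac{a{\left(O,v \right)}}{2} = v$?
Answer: $953$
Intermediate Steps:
$a{\left(O,v \right)} = 2 v$
$a{\left(-8,12 \right)} T{\left(20 \right)} + 473 = 2 \cdot 12 \cdot 20 + 473 = 24 \cdot 20 + 473 = 480 + 473 = 953$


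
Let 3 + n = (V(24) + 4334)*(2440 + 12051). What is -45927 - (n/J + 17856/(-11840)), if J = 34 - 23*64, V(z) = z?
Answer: -534480233/266030 ≈ -2009.1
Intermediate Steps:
J = -1438 (J = 34 - 1472 = -1438)
n = 63151775 (n = -3 + (24 + 4334)*(2440 + 12051) = -3 + 4358*14491 = -3 + 63151778 = 63151775)
-45927 - (n/J + 17856/(-11840)) = -45927 - (63151775/(-1438) + 17856/(-11840)) = -45927 - (63151775*(-1/1438) + 17856*(-1/11840)) = -45927 - (-63151775/1438 - 279/185) = -45927 - 1*(-11683479577/266030) = -45927 + 11683479577/266030 = -534480233/266030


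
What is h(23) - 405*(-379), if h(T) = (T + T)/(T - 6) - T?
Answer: 2609070/17 ≈ 1.5347e+5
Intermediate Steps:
h(T) = -T + 2*T/(-6 + T) (h(T) = (2*T)/(-6 + T) - T = 2*T/(-6 + T) - T = -T + 2*T/(-6 + T))
h(23) - 405*(-379) = 23*(8 - 1*23)/(-6 + 23) - 405*(-379) = 23*(8 - 23)/17 + 153495 = 23*(1/17)*(-15) + 153495 = -345/17 + 153495 = 2609070/17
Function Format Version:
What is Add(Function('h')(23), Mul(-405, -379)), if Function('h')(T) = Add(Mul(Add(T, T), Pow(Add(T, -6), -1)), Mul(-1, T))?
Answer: Rational(2609070, 17) ≈ 1.5347e+5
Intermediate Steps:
Function('h')(T) = Add(Mul(-1, T), Mul(2, T, Pow(Add(-6, T), -1))) (Function('h')(T) = Add(Mul(Mul(2, T), Pow(Add(-6, T), -1)), Mul(-1, T)) = Add(Mul(2, T, Pow(Add(-6, T), -1)), Mul(-1, T)) = Add(Mul(-1, T), Mul(2, T, Pow(Add(-6, T), -1))))
Add(Function('h')(23), Mul(-405, -379)) = Add(Mul(23, Pow(Add(-6, 23), -1), Add(8, Mul(-1, 23))), Mul(-405, -379)) = Add(Mul(23, Pow(17, -1), Add(8, -23)), 153495) = Add(Mul(23, Rational(1, 17), -15), 153495) = Add(Rational(-345, 17), 153495) = Rational(2609070, 17)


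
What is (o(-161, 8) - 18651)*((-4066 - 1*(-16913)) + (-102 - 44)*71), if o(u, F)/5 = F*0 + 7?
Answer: -46186296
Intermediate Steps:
o(u, F) = 35 (o(u, F) = 5*(F*0 + 7) = 5*(0 + 7) = 5*7 = 35)
(o(-161, 8) - 18651)*((-4066 - 1*(-16913)) + (-102 - 44)*71) = (35 - 18651)*((-4066 - 1*(-16913)) + (-102 - 44)*71) = -18616*((-4066 + 16913) - 146*71) = -18616*(12847 - 10366) = -18616*2481 = -46186296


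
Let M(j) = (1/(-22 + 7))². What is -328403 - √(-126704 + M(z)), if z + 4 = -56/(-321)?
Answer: -328403 - I*√28508399/15 ≈ -3.284e+5 - 355.96*I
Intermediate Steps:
z = -1228/321 (z = -4 - 56/(-321) = -4 - 56*(-1/321) = -4 + 56/321 = -1228/321 ≈ -3.8255)
M(j) = 1/225 (M(j) = (1/(-15))² = (-1/15)² = 1/225)
-328403 - √(-126704 + M(z)) = -328403 - √(-126704 + 1/225) = -328403 - √(-28508399/225) = -328403 - I*√28508399/15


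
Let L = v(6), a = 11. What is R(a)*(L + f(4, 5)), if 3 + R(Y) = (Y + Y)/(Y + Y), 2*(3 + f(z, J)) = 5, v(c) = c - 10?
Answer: 9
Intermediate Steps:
v(c) = -10 + c
f(z, J) = -½ (f(z, J) = -3 + (½)*5 = -3 + 5/2 = -½)
R(Y) = -2 (R(Y) = -3 + (Y + Y)/(Y + Y) = -3 + (2*Y)/((2*Y)) = -3 + (2*Y)*(1/(2*Y)) = -3 + 1 = -2)
L = -4 (L = -10 + 6 = -4)
R(a)*(L + f(4, 5)) = -2*(-4 - ½) = -2*(-9/2) = 9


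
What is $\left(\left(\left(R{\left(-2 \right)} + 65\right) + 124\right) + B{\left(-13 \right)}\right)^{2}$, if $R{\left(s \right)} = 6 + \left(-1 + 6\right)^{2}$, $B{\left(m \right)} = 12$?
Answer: $53824$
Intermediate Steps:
$R{\left(s \right)} = 31$ ($R{\left(s \right)} = 6 + 5^{2} = 6 + 25 = 31$)
$\left(\left(\left(R{\left(-2 \right)} + 65\right) + 124\right) + B{\left(-13 \right)}\right)^{2} = \left(\left(\left(31 + 65\right) + 124\right) + 12\right)^{2} = \left(\left(96 + 124\right) + 12\right)^{2} = \left(220 + 12\right)^{2} = 232^{2} = 53824$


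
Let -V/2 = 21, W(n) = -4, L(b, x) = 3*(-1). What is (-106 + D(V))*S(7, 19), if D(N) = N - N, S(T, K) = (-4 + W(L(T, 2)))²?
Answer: -6784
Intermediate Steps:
L(b, x) = -3
V = -42 (V = -2*21 = -42)
S(T, K) = 64 (S(T, K) = (-4 - 4)² = (-8)² = 64)
D(N) = 0
(-106 + D(V))*S(7, 19) = (-106 + 0)*64 = -106*64 = -6784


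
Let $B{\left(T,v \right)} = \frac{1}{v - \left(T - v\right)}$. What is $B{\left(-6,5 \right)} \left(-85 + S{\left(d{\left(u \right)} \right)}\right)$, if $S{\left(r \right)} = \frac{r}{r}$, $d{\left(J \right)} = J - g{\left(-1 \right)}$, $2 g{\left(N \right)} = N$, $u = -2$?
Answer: $- \frac{21}{4} \approx -5.25$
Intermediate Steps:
$B{\left(T,v \right)} = \frac{1}{- T + 2 v}$
$g{\left(N \right)} = \frac{N}{2}$
$d{\left(J \right)} = \frac{1}{2} + J$ ($d{\left(J \right)} = J - \frac{1}{2} \left(-1\right) = J - - \frac{1}{2} = J + \frac{1}{2} = \frac{1}{2} + J$)
$S{\left(r \right)} = 1$
$B{\left(-6,5 \right)} \left(-85 + S{\left(d{\left(u \right)} \right)}\right) = \frac{-85 + 1}{\left(-1\right) \left(-6\right) + 2 \cdot 5} = \frac{1}{6 + 10} \left(-84\right) = \frac{1}{16} \left(-84\right) = - \frac{21}{4}$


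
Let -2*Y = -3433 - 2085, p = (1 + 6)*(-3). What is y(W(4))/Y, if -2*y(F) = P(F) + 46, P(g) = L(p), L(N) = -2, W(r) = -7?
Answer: -22/2759 ≈ -0.0079739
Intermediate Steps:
p = -21 (p = 7*(-3) = -21)
P(g) = -2
y(F) = -22 (y(F) = -(-2 + 46)/2 = -½*44 = -22)
Y = 2759 (Y = -(-3433 - 2085)/2 = -½*(-5518) = 2759)
y(W(4))/Y = -22/2759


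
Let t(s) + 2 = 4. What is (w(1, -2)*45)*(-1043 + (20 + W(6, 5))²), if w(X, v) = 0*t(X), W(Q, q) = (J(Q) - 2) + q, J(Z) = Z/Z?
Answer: 0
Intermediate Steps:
J(Z) = 1
t(s) = 2 (t(s) = -2 + 4 = 2)
W(Q, q) = -1 + q (W(Q, q) = (1 - 2) + q = -1 + q)
w(X, v) = 0 (w(X, v) = 0*2 = 0)
(w(1, -2)*45)*(-1043 + (20 + W(6, 5))²) = (0*45)*(-1043 + (20 + (-1 + 5))²) = 0*(-1043 + (20 + 4)²) = 0*(-1043 + 24²) = 0*(-1043 + 576) = 0*(-467) = 0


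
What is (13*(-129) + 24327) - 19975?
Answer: 2675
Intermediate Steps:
(13*(-129) + 24327) - 19975 = (-1677 + 24327) - 19975 = 22650 - 19975 = 2675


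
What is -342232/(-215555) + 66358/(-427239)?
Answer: 131911058758/92093502645 ≈ 1.4324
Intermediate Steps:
-342232/(-215555) + 66358/(-427239) = -342232*(-1/215555) + 66358*(-1/427239) = 342232/215555 - 66358/427239 = 131911058758/92093502645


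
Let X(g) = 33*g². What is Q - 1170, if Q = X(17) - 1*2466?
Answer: 5901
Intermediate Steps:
Q = 7071 (Q = 33*17² - 1*2466 = 33*289 - 2466 = 9537 - 2466 = 7071)
Q - 1170 = 7071 - 1170 = 5901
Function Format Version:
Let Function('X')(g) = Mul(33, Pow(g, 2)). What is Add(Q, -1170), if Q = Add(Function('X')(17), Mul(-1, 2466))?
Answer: 5901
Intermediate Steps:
Q = 7071 (Q = Add(Mul(33, Pow(17, 2)), Mul(-1, 2466)) = Add(Mul(33, 289), -2466) = Add(9537, -2466) = 7071)
Add(Q, -1170) = Add(7071, -1170) = 5901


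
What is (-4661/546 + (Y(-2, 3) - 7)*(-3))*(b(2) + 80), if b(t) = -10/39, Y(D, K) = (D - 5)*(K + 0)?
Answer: 64070665/10647 ≈ 6017.7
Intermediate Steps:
Y(D, K) = K*(-5 + D) (Y(D, K) = (-5 + D)*K = K*(-5 + D))
b(t) = -10/39 (b(t) = -10*1/39 = -10/39)
(-4661/546 + (Y(-2, 3) - 7)*(-3))*(b(2) + 80) = (-4661/546 + (3*(-5 - 2) - 7)*(-3))*(-10/39 + 80) = (-4661*1/546 + (3*(-7) - 7)*(-3))*(3110/39) = (-4661/546 + (-21 - 7)*(-3))*(3110/39) = (-4661/546 - 28*(-3))*(3110/39) = (-4661/546 + 84)*(3110/39) = (41203/546)*(3110/39) = 64070665/10647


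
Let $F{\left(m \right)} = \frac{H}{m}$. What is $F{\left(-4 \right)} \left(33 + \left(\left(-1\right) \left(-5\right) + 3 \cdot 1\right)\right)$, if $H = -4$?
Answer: $41$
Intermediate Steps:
$F{\left(m \right)} = - \frac{4}{m}$
$F{\left(-4 \right)} \left(33 + \left(\left(-1\right) \left(-5\right) + 3 \cdot 1\right)\right) = - \frac{4}{-4} \left(33 + \left(\left(-1\right) \left(-5\right) + 3 \cdot 1\right)\right) = \left(-4\right) \left(- \frac{1}{4}\right) \left(33 + \left(5 + 3\right)\right) = 1 \left(33 + 8\right) = 1 \cdot 41 = 41$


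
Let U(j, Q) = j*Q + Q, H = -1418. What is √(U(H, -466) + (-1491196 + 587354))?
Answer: 8*I*√3805 ≈ 493.48*I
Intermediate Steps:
U(j, Q) = Q + Q*j (U(j, Q) = Q*j + Q = Q + Q*j)
√(U(H, -466) + (-1491196 + 587354)) = √(-466*(1 - 1418) + (-1491196 + 587354)) = √(-466*(-1417) - 903842) = √(660322 - 903842) = √(-243520) = 8*I*√3805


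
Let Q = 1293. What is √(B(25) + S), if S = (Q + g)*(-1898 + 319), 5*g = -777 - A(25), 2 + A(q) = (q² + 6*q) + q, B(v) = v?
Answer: I*√1544237 ≈ 1242.7*I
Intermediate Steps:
A(q) = -2 + q² + 7*q (A(q) = -2 + ((q² + 6*q) + q) = -2 + (q² + 7*q) = -2 + q² + 7*q)
g = -315 (g = (-777 - (-2 + 25² + 7*25))/5 = (-777 - (-2 + 625 + 175))/5 = (-777 - 1*798)/5 = (-777 - 798)/5 = (⅕)*(-1575) = -315)
S = -1544262 (S = (1293 - 315)*(-1898 + 319) = 978*(-1579) = -1544262)
√(B(25) + S) = √(25 - 1544262) = √(-1544237) = I*√1544237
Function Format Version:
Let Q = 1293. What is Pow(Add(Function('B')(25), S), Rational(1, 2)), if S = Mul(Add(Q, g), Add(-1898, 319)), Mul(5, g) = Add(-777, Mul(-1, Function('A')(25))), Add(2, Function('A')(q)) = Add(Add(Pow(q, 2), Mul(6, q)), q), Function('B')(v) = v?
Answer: Mul(I, Pow(1544237, Rational(1, 2))) ≈ Mul(1242.7, I)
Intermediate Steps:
Function('A')(q) = Add(-2, Pow(q, 2), Mul(7, q)) (Function('A')(q) = Add(-2, Add(Add(Pow(q, 2), Mul(6, q)), q)) = Add(-2, Add(Pow(q, 2), Mul(7, q))) = Add(-2, Pow(q, 2), Mul(7, q)))
g = -315 (g = Mul(Rational(1, 5), Add(-777, Mul(-1, Add(-2, Pow(25, 2), Mul(7, 25))))) = Mul(Rational(1, 5), Add(-777, Mul(-1, Add(-2, 625, 175)))) = Mul(Rational(1, 5), Add(-777, Mul(-1, 798))) = Mul(Rational(1, 5), Add(-777, -798)) = Mul(Rational(1, 5), -1575) = -315)
S = -1544262 (S = Mul(Add(1293, -315), Add(-1898, 319)) = Mul(978, -1579) = -1544262)
Pow(Add(Function('B')(25), S), Rational(1, 2)) = Pow(Add(25, -1544262), Rational(1, 2)) = Pow(-1544237, Rational(1, 2)) = Mul(I, Pow(1544237, Rational(1, 2)))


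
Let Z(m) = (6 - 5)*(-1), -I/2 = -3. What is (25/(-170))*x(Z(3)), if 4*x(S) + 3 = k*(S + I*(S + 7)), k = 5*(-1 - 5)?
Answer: 5265/136 ≈ 38.713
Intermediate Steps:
I = 6 (I = -2*(-3) = 6)
k = -30 (k = 5*(-6) = -30)
Z(m) = -1 (Z(m) = 1*(-1) = -1)
x(S) = -1263/4 - 105*S/2 (x(S) = -¾ + (-30*(S + 6*(S + 7)))/4 = -¾ + (-30*(S + 6*(7 + S)))/4 = -¾ + (-30*(S + (42 + 6*S)))/4 = -¾ + (-30*(42 + 7*S))/4 = -¾ + (-1260 - 210*S)/4 = -¾ + (-315 - 105*S/2) = -1263/4 - 105*S/2)
(25/(-170))*x(Z(3)) = (25/(-170))*(-1263/4 - 105/2*(-1)) = (25*(-1/170))*(-1263/4 + 105/2) = -5/34*(-1053/4) = 5265/136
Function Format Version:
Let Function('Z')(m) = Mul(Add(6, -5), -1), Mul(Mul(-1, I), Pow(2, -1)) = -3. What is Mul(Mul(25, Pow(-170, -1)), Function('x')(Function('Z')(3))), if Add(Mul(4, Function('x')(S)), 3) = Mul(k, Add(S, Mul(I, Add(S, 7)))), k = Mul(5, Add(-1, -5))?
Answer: Rational(5265, 136) ≈ 38.713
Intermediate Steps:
I = 6 (I = Mul(-2, -3) = 6)
k = -30 (k = Mul(5, -6) = -30)
Function('Z')(m) = -1 (Function('Z')(m) = Mul(1, -1) = -1)
Function('x')(S) = Add(Rational(-1263, 4), Mul(Rational(-105, 2), S)) (Function('x')(S) = Add(Rational(-3, 4), Mul(Rational(1, 4), Mul(-30, Add(S, Mul(6, Add(S, 7)))))) = Add(Rational(-3, 4), Mul(Rational(1, 4), Mul(-30, Add(S, Mul(6, Add(7, S)))))) = Add(Rational(-3, 4), Mul(Rational(1, 4), Mul(-30, Add(S, Add(42, Mul(6, S)))))) = Add(Rational(-3, 4), Mul(Rational(1, 4), Mul(-30, Add(42, Mul(7, S))))) = Add(Rational(-3, 4), Mul(Rational(1, 4), Add(-1260, Mul(-210, S)))) = Add(Rational(-3, 4), Add(-315, Mul(Rational(-105, 2), S))) = Add(Rational(-1263, 4), Mul(Rational(-105, 2), S)))
Mul(Mul(25, Pow(-170, -1)), Function('x')(Function('Z')(3))) = Mul(Mul(25, Pow(-170, -1)), Add(Rational(-1263, 4), Mul(Rational(-105, 2), -1))) = Mul(Mul(25, Rational(-1, 170)), Add(Rational(-1263, 4), Rational(105, 2))) = Mul(Rational(-5, 34), Rational(-1053, 4)) = Rational(5265, 136)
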